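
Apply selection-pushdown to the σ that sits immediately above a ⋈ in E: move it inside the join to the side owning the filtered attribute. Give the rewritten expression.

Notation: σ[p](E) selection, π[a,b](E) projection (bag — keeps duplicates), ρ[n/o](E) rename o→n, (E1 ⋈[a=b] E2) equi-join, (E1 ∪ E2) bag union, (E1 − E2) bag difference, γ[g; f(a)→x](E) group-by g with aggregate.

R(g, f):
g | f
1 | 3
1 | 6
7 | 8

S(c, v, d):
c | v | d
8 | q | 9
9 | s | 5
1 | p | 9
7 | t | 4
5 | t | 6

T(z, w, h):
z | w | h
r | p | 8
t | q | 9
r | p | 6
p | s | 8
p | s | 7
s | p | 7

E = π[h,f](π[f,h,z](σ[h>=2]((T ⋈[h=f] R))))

σ filters on h, owned by the left side.
E' = π[h,f](π[f,h,z]((σ[h>=2](T) ⋈[h=f] R)))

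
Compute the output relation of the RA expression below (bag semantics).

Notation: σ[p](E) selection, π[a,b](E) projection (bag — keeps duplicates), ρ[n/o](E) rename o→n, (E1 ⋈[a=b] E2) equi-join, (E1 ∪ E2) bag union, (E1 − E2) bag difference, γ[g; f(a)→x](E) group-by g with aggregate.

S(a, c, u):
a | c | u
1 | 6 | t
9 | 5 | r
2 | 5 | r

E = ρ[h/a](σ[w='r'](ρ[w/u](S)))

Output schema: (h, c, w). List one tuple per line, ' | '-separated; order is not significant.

Per-node cardinality:
  S → 3
  ρ[w/u](S) → 3
  σ[w='r'](ρ[w/u](S)) → 2
  ρ[h/a](σ[w='r'](ρ[w/u](S))) → 2

== RESULT ==
h | c | w
2 | 5 | r
9 | 5 | r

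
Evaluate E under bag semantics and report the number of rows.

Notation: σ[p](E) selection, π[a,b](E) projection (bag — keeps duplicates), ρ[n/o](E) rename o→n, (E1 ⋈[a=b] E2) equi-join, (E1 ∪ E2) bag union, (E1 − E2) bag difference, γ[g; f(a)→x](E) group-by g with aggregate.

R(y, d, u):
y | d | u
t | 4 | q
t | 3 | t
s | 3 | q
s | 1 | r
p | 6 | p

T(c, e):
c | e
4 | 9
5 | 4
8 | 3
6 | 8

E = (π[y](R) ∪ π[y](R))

Subexpression sizes:
  R → 5
  π[y](R) → 5
  R → 5
  π[y](R) → 5
  (π[y](R) ∪ π[y](R)) → 10

|E| = 10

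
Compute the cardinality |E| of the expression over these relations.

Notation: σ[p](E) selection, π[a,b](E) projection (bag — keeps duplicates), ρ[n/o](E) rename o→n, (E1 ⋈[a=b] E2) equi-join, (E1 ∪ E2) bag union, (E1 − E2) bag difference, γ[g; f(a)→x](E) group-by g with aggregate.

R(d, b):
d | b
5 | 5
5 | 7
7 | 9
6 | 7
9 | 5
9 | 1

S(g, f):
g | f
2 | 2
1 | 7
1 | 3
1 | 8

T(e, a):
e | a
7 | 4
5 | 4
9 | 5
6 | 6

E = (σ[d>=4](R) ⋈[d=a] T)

Row counts bottom-up:
  R → 6
  σ[d>=4](R) → 6
  T → 4
  (σ[d>=4](R) ⋈[d=a] T) → 3

|E| = 3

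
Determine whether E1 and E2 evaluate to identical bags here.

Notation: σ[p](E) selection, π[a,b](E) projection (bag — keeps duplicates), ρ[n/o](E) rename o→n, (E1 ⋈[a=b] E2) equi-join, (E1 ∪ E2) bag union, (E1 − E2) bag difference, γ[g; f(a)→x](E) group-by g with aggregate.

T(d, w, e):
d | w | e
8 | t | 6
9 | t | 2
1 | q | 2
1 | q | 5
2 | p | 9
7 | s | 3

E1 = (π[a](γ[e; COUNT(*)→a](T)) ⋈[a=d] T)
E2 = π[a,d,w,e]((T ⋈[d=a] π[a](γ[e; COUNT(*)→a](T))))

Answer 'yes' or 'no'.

E1 stepwise |·|:
  T → 6
  γ[e; COUNT(*)→a](T) → 5
  π[a](γ[e; COUNT(*)→a](T)) → 5
  T → 6
  (π[a](γ[e; COUNT(*)→a](T)) ⋈[a=d] T) → 9
E2 stepwise |·|:
  T → 6
  T → 6
  γ[e; COUNT(*)→a](T) → 5
  π[a](γ[e; COUNT(*)→a](T)) → 5
  (T ⋈[d=a] π[a](γ[e; COUNT(*)→a](T))) → 9
  π[a,d,w,e]((T ⋈[d=a] π[a](γ[e; COUNT(*)→a](T)))) → 9

E1 and E2 produce the same multiset:
a | d | w | e
1 | 1 | q | 2
1 | 1 | q | 2
1 | 1 | q | 2
1 | 1 | q | 2
1 | 1 | q | 5
1 | 1 | q | 5
1 | 1 | q | 5
1 | 1 | q | 5
2 | 2 | p | 9

yes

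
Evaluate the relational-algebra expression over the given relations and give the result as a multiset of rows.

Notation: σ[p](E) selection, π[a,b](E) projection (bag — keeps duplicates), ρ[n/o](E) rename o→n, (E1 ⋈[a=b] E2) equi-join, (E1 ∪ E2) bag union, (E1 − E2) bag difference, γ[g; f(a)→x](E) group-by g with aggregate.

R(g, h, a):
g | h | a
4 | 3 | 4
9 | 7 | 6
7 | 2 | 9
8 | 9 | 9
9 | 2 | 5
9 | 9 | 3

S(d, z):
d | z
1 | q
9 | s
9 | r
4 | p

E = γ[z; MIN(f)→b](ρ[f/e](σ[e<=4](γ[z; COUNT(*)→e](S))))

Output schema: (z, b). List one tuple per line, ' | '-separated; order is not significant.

Stepwise |·|:
  S → 4
  γ[z; COUNT(*)→e](S) → 4
  σ[e<=4](γ[z; COUNT(*)→e](S)) → 4
  ρ[f/e](σ[e<=4](γ[z; COUNT(*)→e](S))) → 4
  γ[z; MIN(f)→b](ρ[f/e](σ[e<=4](γ[z; COUNT(*)→e](S)))) → 4

== RESULT ==
z | b
p | 1
q | 1
r | 1
s | 1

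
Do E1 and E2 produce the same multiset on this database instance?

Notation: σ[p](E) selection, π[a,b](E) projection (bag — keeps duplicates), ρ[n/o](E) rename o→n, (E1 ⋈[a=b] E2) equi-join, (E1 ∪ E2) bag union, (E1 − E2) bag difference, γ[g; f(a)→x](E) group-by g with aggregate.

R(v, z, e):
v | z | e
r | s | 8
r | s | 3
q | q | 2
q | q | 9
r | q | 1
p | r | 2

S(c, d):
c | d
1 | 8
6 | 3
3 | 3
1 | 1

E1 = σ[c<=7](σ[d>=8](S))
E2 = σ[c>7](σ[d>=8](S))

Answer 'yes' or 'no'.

E1 per-node cardinality:
  S → 4
  σ[d>=8](S) → 1
  σ[c<=7](σ[d>=8](S)) → 1
E2 per-node cardinality:
  S → 4
  σ[d>=8](S) → 1
  σ[c>7](σ[d>=8](S)) → 0

E1 result:
c | d
1 | 8
E2 result:
c | d
(0 rows)
Witness: (1, 8) appears 1× in E1 but 0× in E2.

no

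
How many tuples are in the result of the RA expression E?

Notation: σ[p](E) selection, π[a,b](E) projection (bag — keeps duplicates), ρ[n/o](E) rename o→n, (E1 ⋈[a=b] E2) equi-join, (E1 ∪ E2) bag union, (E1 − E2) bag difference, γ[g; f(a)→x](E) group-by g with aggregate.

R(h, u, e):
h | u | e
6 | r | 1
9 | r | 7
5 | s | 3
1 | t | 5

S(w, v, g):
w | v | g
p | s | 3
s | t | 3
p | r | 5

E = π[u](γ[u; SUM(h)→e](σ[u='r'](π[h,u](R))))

Stepwise |·|:
  R → 4
  π[h,u](R) → 4
  σ[u='r'](π[h,u](R)) → 2
  γ[u; SUM(h)→e](σ[u='r'](π[h,u](R))) → 1
  π[u](γ[u; SUM(h)→e](σ[u='r'](π[h,u](R)))) → 1

|E| = 1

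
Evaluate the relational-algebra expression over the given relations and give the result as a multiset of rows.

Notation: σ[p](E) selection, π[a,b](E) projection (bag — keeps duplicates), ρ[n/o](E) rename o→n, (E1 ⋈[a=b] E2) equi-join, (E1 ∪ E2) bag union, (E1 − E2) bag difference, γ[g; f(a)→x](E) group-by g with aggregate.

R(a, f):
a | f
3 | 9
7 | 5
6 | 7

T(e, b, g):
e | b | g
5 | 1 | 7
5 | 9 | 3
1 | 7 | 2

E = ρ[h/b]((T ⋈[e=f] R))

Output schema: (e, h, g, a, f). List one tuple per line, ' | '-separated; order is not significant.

Row counts bottom-up:
  T → 3
  R → 3
  (T ⋈[e=f] R) → 2
  ρ[h/b]((T ⋈[e=f] R)) → 2

== RESULT ==
e | h | g | a | f
5 | 1 | 7 | 7 | 5
5 | 9 | 3 | 7 | 5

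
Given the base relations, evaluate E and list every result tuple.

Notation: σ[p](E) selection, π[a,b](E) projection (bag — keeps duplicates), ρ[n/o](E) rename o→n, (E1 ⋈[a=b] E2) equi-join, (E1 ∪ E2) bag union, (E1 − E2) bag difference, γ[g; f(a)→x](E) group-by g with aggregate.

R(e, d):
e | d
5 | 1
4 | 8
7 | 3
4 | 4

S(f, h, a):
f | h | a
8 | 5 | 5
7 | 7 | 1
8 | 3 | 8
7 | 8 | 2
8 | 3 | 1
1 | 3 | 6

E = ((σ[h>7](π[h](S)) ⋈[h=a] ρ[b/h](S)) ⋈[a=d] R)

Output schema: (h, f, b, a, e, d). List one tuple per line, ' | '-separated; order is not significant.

Per-node cardinality:
  S → 6
  π[h](S) → 6
  σ[h>7](π[h](S)) → 1
  S → 6
  ρ[b/h](S) → 6
  (σ[h>7](π[h](S)) ⋈[h=a] ρ[b/h](S)) → 1
  R → 4
  ((σ[h>7](π[h](S)) ⋈[h=a] ρ[b/h](S)) ⋈[a=d] R) → 1

== RESULT ==
h | f | b | a | e | d
8 | 8 | 3 | 8 | 4 | 8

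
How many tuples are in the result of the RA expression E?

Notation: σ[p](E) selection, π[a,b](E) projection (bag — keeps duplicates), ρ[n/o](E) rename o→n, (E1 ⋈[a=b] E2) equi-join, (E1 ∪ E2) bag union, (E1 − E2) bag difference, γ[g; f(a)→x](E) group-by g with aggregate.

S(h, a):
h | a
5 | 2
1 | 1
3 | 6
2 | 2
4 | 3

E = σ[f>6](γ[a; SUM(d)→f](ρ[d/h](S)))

Row counts bottom-up:
  S → 5
  ρ[d/h](S) → 5
  γ[a; SUM(d)→f](ρ[d/h](S)) → 4
  σ[f>6](γ[a; SUM(d)→f](ρ[d/h](S))) → 1

|E| = 1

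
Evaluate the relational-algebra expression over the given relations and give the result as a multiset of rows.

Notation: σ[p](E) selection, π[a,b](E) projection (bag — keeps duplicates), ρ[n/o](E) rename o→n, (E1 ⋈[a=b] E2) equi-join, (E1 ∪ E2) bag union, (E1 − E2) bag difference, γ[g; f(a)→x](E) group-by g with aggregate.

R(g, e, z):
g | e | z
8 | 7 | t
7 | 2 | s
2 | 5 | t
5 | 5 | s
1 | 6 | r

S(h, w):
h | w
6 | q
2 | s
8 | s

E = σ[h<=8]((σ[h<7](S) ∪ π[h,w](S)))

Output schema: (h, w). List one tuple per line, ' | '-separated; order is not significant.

Per-node cardinality:
  S → 3
  σ[h<7](S) → 2
  S → 3
  π[h,w](S) → 3
  (σ[h<7](S) ∪ π[h,w](S)) → 5
  σ[h<=8]((σ[h<7](S) ∪ π[h,w](S))) → 5

== RESULT ==
h | w
2 | s
2 | s
6 | q
6 | q
8 | s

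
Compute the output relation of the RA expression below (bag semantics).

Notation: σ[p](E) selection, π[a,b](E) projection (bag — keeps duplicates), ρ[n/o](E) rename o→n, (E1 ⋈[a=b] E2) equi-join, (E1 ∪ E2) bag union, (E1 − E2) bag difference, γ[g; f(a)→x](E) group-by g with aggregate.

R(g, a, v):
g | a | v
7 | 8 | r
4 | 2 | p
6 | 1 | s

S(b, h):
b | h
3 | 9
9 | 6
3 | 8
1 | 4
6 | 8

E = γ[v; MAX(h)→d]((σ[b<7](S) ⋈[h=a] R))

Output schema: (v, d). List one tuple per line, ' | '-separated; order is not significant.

Stepwise |·|:
  S → 5
  σ[b<7](S) → 4
  R → 3
  (σ[b<7](S) ⋈[h=a] R) → 2
  γ[v; MAX(h)→d]((σ[b<7](S) ⋈[h=a] R)) → 1

== RESULT ==
v | d
r | 8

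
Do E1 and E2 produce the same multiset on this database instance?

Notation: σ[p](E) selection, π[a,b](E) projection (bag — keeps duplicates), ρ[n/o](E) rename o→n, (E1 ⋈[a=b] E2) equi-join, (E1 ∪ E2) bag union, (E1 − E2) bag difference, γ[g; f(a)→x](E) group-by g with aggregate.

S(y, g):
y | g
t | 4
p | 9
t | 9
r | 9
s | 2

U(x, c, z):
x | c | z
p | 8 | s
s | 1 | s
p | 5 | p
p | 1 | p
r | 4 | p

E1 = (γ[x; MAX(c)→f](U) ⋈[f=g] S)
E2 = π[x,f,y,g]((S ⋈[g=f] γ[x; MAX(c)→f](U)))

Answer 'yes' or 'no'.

E1 per-node cardinality:
  U → 5
  γ[x; MAX(c)→f](U) → 3
  S → 5
  (γ[x; MAX(c)→f](U) ⋈[f=g] S) → 1
E2 per-node cardinality:
  S → 5
  U → 5
  γ[x; MAX(c)→f](U) → 3
  (S ⋈[g=f] γ[x; MAX(c)→f](U)) → 1
  π[x,f,y,g]((S ⋈[g=f] γ[x; MAX(c)→f](U))) → 1

E1 and E2 produce the same multiset:
x | f | y | g
r | 4 | t | 4

yes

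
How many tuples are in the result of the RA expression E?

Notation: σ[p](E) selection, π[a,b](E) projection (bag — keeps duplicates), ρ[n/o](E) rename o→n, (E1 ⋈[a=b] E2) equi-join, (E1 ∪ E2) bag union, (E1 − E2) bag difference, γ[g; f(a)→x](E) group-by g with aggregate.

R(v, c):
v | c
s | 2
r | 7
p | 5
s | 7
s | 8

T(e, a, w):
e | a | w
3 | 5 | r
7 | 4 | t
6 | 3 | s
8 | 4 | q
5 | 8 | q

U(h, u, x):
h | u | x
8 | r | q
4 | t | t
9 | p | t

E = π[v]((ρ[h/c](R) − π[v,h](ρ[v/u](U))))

Per-node cardinality:
  R → 5
  ρ[h/c](R) → 5
  U → 3
  ρ[v/u](U) → 3
  π[v,h](ρ[v/u](U)) → 3
  (ρ[h/c](R) − π[v,h](ρ[v/u](U))) → 5
  π[v]((ρ[h/c](R) − π[v,h](ρ[v/u](U)))) → 5

|E| = 5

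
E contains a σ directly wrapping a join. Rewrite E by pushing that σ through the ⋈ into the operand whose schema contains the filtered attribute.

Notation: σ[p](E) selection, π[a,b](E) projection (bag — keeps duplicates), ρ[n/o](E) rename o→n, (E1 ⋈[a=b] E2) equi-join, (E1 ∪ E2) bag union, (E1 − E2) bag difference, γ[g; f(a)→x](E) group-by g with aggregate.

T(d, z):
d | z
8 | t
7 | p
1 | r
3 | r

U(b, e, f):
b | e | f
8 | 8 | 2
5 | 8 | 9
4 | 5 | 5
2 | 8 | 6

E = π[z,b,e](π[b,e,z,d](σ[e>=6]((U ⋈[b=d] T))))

σ filters on e, owned by the left side.
E' = π[z,b,e](π[b,e,z,d]((σ[e>=6](U) ⋈[b=d] T)))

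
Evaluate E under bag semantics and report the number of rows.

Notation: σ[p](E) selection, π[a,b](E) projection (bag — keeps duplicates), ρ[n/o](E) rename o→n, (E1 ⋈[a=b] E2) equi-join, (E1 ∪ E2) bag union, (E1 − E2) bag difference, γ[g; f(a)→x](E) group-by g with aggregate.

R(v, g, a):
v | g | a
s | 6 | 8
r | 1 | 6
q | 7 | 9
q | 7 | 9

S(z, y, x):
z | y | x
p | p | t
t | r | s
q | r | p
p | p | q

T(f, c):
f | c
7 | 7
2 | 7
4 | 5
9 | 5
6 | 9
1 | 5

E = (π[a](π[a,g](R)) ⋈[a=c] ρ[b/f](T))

Stepwise |·|:
  R → 4
  π[a,g](R) → 4
  π[a](π[a,g](R)) → 4
  T → 6
  ρ[b/f](T) → 6
  (π[a](π[a,g](R)) ⋈[a=c] ρ[b/f](T)) → 2

|E| = 2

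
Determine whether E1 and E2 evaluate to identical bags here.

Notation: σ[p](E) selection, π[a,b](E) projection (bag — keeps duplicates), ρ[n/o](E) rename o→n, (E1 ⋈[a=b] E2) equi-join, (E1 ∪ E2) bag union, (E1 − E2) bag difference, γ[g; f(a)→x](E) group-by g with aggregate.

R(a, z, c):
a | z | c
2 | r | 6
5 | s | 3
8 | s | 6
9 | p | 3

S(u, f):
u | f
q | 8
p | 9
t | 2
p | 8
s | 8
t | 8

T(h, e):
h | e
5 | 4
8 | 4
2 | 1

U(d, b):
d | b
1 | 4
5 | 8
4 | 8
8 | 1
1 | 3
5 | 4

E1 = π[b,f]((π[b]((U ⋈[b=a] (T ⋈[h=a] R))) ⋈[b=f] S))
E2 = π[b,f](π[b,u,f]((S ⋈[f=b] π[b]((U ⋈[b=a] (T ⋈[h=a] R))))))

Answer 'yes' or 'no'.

E1 subexpression sizes:
  U → 6
  T → 3
  R → 4
  (T ⋈[h=a] R) → 3
  (U ⋈[b=a] (T ⋈[h=a] R)) → 2
  π[b]((U ⋈[b=a] (T ⋈[h=a] R))) → 2
  S → 6
  (π[b]((U ⋈[b=a] (T ⋈[h=a] R))) ⋈[b=f] S) → 8
  π[b,f]((π[b]((U ⋈[b=a] (T ⋈[h=a] R))) ⋈[b=f] S)) → 8
E2 subexpression sizes:
  S → 6
  U → 6
  T → 3
  R → 4
  (T ⋈[h=a] R) → 3
  (U ⋈[b=a] (T ⋈[h=a] R)) → 2
  π[b]((U ⋈[b=a] (T ⋈[h=a] R))) → 2
  (S ⋈[f=b] π[b]((U ⋈[b=a] (T ⋈[h=a] R)))) → 8
  π[b,u,f]((S ⋈[f=b] π[b]((U ⋈[b=a] (T ⋈[h=a] R))))) → 8
  π[b,f](π[b,u,f]((S ⋈[f=b] π[b]((U ⋈[b=a] (T ⋈[h=a] R)))))) → 8

E1 and E2 produce the same multiset:
b | f
8 | 8
8 | 8
8 | 8
8 | 8
8 | 8
8 | 8
8 | 8
8 | 8

yes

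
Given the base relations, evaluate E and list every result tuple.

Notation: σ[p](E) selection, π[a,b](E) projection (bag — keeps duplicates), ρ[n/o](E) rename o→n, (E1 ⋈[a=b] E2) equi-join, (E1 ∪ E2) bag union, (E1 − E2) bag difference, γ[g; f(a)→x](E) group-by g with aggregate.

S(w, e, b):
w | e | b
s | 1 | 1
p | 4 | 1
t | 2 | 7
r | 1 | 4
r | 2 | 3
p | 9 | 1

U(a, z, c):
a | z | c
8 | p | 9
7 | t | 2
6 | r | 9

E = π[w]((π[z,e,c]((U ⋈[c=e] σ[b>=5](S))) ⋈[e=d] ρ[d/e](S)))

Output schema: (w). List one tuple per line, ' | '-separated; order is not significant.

Stepwise |·|:
  U → 3
  S → 6
  σ[b>=5](S) → 1
  (U ⋈[c=e] σ[b>=5](S)) → 1
  π[z,e,c]((U ⋈[c=e] σ[b>=5](S))) → 1
  S → 6
  ρ[d/e](S) → 6
  (π[z,e,c]((U ⋈[c=e] σ[b>=5](S))) ⋈[e=d] ρ[d/e](S)) → 2
  π[w]((π[z,e,c]((U ⋈[c=e] σ[b>=5](S))) ⋈[e=d] ρ[d/e](S))) → 2

== RESULT ==
w
r
t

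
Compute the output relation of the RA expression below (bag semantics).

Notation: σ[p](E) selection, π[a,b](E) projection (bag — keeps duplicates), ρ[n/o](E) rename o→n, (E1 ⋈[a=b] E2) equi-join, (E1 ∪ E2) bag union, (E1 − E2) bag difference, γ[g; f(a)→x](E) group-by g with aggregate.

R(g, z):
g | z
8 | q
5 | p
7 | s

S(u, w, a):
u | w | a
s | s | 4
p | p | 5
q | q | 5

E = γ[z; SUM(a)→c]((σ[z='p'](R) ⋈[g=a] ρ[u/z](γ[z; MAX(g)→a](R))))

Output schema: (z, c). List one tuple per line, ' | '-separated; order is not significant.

Row counts bottom-up:
  R → 3
  σ[z='p'](R) → 1
  R → 3
  γ[z; MAX(g)→a](R) → 3
  ρ[u/z](γ[z; MAX(g)→a](R)) → 3
  (σ[z='p'](R) ⋈[g=a] ρ[u/z](γ[z; MAX(g)→a](R))) → 1
  γ[z; SUM(a)→c]((σ[z='p'](R) ⋈[g=a] ρ[u/z](γ[z; MAX(g)→a](R)))) → 1

== RESULT ==
z | c
p | 5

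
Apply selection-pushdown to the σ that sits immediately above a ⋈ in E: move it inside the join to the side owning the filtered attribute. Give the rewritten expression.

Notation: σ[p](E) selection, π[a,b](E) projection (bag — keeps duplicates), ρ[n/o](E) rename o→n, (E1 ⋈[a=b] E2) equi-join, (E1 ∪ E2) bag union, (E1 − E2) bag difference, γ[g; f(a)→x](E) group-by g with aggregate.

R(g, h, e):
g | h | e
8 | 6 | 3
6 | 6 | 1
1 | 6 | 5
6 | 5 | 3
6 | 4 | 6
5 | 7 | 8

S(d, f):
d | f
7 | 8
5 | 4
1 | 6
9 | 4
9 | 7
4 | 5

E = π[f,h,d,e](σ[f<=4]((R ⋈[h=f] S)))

σ filters on f, owned by the right side.
E' = π[f,h,d,e]((R ⋈[h=f] σ[f<=4](S)))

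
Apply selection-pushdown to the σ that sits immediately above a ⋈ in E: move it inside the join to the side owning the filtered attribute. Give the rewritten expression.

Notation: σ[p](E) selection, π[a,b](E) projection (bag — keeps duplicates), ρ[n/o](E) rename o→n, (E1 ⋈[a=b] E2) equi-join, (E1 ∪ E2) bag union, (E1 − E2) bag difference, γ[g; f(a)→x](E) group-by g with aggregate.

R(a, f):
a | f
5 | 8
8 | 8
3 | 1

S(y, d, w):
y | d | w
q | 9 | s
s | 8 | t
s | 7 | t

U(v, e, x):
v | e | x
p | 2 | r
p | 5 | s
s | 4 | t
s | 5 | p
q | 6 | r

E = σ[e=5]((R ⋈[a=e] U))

σ filters on e, owned by the right side.
E' = (R ⋈[a=e] σ[e=5](U))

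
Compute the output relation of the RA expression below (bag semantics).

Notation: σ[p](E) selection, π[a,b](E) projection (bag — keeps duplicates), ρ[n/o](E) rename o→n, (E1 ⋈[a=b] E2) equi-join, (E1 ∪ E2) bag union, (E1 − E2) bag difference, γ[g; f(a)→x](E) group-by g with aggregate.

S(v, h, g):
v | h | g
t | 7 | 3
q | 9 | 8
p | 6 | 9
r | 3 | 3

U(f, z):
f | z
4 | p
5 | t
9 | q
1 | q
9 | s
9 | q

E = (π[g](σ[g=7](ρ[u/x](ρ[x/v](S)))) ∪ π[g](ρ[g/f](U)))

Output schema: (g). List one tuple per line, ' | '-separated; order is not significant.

Row counts bottom-up:
  S → 4
  ρ[x/v](S) → 4
  ρ[u/x](ρ[x/v](S)) → 4
  σ[g=7](ρ[u/x](ρ[x/v](S))) → 0
  π[g](σ[g=7](ρ[u/x](ρ[x/v](S)))) → 0
  U → 6
  ρ[g/f](U) → 6
  π[g](ρ[g/f](U)) → 6
  (π[g](σ[g=7](ρ[u/x](ρ[x/v](S)))) ∪ π[g](ρ[g/f](U))) → 6

== RESULT ==
g
1
4
5
9
9
9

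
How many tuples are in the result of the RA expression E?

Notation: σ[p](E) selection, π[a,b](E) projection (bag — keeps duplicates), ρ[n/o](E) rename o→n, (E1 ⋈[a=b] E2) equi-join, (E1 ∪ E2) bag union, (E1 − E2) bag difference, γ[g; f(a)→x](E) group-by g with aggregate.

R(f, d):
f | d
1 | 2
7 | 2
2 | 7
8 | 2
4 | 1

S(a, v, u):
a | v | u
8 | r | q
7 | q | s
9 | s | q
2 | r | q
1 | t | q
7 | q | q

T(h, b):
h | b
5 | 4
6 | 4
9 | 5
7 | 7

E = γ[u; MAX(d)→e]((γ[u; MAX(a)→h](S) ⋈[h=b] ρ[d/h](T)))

Subexpression sizes:
  S → 6
  γ[u; MAX(a)→h](S) → 2
  T → 4
  ρ[d/h](T) → 4
  (γ[u; MAX(a)→h](S) ⋈[h=b] ρ[d/h](T)) → 1
  γ[u; MAX(d)→e]((γ[u; MAX(a)→h](S) ⋈[h=b] ρ[d/h](T))) → 1

|E| = 1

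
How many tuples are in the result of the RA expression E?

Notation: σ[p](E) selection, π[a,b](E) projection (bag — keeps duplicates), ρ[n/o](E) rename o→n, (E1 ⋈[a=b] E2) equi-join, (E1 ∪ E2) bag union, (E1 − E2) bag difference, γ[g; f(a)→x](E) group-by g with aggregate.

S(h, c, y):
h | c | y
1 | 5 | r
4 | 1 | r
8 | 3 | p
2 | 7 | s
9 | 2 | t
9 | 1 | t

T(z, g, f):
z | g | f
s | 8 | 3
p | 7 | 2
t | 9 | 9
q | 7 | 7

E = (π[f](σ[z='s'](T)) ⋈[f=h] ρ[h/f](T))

Subexpression sizes:
  T → 4
  σ[z='s'](T) → 1
  π[f](σ[z='s'](T)) → 1
  T → 4
  ρ[h/f](T) → 4
  (π[f](σ[z='s'](T)) ⋈[f=h] ρ[h/f](T)) → 1

|E| = 1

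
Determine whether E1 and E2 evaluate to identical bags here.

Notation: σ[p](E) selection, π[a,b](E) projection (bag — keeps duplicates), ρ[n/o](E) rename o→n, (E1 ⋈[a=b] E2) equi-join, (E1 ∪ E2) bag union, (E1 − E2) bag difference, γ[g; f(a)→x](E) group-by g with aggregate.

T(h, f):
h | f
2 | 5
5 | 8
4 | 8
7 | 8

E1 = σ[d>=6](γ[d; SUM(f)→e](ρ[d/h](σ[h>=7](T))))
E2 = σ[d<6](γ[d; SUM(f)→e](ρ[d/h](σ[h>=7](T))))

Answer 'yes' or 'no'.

E1 row counts bottom-up:
  T → 4
  σ[h>=7](T) → 1
  ρ[d/h](σ[h>=7](T)) → 1
  γ[d; SUM(f)→e](ρ[d/h](σ[h>=7](T))) → 1
  σ[d>=6](γ[d; SUM(f)→e](ρ[d/h](σ[h>=7](T)))) → 1
E2 row counts bottom-up:
  T → 4
  σ[h>=7](T) → 1
  ρ[d/h](σ[h>=7](T)) → 1
  γ[d; SUM(f)→e](ρ[d/h](σ[h>=7](T))) → 1
  σ[d<6](γ[d; SUM(f)→e](ρ[d/h](σ[h>=7](T)))) → 0

E1 result:
d | e
7 | 8
E2 result:
d | e
(0 rows)
Witness: (7, 8) appears 1× in E1 but 0× in E2.

no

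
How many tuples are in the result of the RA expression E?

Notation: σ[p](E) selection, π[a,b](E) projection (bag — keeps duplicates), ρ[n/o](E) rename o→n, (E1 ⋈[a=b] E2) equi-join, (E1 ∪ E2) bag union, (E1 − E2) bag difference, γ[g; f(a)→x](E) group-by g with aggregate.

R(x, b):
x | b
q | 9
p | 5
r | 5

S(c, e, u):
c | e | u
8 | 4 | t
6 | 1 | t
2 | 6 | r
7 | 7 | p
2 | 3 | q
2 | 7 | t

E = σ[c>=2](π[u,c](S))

Subexpression sizes:
  S → 6
  π[u,c](S) → 6
  σ[c>=2](π[u,c](S)) → 6

|E| = 6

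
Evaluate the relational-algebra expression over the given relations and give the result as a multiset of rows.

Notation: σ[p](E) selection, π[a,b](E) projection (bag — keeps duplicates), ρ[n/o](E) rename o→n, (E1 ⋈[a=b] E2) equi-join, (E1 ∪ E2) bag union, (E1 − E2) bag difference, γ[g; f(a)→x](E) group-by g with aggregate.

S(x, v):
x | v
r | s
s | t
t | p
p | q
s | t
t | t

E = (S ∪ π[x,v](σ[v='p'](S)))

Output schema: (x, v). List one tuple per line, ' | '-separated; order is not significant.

Row counts bottom-up:
  S → 6
  S → 6
  σ[v='p'](S) → 1
  π[x,v](σ[v='p'](S)) → 1
  (S ∪ π[x,v](σ[v='p'](S))) → 7

== RESULT ==
x | v
p | q
r | s
s | t
s | t
t | p
t | p
t | t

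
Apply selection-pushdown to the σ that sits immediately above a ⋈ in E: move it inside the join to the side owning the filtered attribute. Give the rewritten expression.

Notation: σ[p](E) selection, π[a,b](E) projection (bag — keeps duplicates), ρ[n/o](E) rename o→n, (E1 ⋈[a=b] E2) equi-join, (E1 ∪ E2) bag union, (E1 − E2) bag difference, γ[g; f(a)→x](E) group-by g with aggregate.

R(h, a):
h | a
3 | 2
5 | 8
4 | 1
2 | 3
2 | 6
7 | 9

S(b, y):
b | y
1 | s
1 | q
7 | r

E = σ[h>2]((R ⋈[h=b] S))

σ filters on h, owned by the left side.
E' = (σ[h>2](R) ⋈[h=b] S)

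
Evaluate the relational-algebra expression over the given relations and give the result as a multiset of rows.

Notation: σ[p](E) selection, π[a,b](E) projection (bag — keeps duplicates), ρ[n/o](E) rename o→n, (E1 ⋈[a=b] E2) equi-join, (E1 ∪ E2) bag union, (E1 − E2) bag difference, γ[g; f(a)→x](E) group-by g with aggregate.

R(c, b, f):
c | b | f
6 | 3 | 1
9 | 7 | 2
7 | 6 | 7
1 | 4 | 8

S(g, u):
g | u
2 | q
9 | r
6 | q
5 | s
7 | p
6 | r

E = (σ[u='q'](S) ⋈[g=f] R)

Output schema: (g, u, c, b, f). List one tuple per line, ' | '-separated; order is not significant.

Row counts bottom-up:
  S → 6
  σ[u='q'](S) → 2
  R → 4
  (σ[u='q'](S) ⋈[g=f] R) → 1

== RESULT ==
g | u | c | b | f
2 | q | 9 | 7 | 2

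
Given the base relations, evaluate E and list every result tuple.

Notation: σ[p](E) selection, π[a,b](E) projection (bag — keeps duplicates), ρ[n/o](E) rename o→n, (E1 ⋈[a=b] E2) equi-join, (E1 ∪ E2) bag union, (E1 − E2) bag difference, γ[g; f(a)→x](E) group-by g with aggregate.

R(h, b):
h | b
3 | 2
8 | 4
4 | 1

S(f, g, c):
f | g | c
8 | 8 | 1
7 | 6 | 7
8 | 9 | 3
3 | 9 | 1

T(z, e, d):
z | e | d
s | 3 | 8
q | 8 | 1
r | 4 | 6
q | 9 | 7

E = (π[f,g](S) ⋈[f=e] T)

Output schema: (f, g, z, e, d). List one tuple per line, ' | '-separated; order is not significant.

Subexpression sizes:
  S → 4
  π[f,g](S) → 4
  T → 4
  (π[f,g](S) ⋈[f=e] T) → 3

== RESULT ==
f | g | z | e | d
3 | 9 | s | 3 | 8
8 | 8 | q | 8 | 1
8 | 9 | q | 8 | 1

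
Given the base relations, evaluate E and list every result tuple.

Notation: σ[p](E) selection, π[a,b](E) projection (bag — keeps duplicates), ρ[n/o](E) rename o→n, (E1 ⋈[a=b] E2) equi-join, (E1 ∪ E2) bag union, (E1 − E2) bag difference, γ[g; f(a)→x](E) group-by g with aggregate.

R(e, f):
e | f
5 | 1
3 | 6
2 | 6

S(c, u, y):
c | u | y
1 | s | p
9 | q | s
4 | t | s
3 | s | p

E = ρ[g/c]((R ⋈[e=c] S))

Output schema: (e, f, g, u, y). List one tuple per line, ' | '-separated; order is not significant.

Row counts bottom-up:
  R → 3
  S → 4
  (R ⋈[e=c] S) → 1
  ρ[g/c]((R ⋈[e=c] S)) → 1

== RESULT ==
e | f | g | u | y
3 | 6 | 3 | s | p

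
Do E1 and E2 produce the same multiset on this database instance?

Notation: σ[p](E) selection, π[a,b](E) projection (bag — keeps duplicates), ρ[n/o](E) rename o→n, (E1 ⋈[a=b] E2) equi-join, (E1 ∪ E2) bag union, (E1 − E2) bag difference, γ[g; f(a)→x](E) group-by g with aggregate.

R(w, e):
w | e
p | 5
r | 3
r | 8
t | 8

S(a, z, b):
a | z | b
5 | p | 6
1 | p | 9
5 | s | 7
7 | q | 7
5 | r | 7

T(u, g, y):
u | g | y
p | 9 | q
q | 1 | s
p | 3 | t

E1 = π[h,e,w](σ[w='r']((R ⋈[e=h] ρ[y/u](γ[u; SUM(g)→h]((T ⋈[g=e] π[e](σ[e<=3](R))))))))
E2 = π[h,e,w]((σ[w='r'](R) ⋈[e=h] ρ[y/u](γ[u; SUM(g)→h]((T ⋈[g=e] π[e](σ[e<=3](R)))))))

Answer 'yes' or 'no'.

E1 per-node cardinality:
  R → 4
  T → 3
  R → 4
  σ[e<=3](R) → 1
  π[e](σ[e<=3](R)) → 1
  (T ⋈[g=e] π[e](σ[e<=3](R))) → 1
  γ[u; SUM(g)→h]((T ⋈[g=e] π[e](σ[e<=3](R)))) → 1
  ρ[y/u](γ[u; SUM(g)→h]((T ⋈[g=e] π[e](σ[e<=3](R))))) → 1
  (R ⋈[e=h] ρ[y/u](γ[u; SUM(g)→h]((T ⋈[g=e] π[e](σ[e<=3](R)))))) → 1
  σ[w='r']((R ⋈[e=h] ρ[y/u](γ[u; SUM(g)→h]((T ⋈[g=e] π[e](σ[e<=3](R))))))) → 1
  π[h,e,w](σ[w='r']((R ⋈[e=h] ρ[y/u](γ[u; SUM(g)→h]((T ⋈[g=e] π[e](σ[e<=3](R)))))))) → 1
E2 per-node cardinality:
  R → 4
  σ[w='r'](R) → 2
  T → 3
  R → 4
  σ[e<=3](R) → 1
  π[e](σ[e<=3](R)) → 1
  (T ⋈[g=e] π[e](σ[e<=3](R))) → 1
  γ[u; SUM(g)→h]((T ⋈[g=e] π[e](σ[e<=3](R)))) → 1
  ρ[y/u](γ[u; SUM(g)→h]((T ⋈[g=e] π[e](σ[e<=3](R))))) → 1
  (σ[w='r'](R) ⋈[e=h] ρ[y/u](γ[u; SUM(g)→h]((T ⋈[g=e] π[e](σ[e<=3](R)))))) → 1
  π[h,e,w]((σ[w='r'](R) ⋈[e=h] ρ[y/u](γ[u; SUM(g)→h]((T ⋈[g=e] π[e](σ[e<=3](R))))))) → 1

E1 and E2 produce the same multiset:
h | e | w
3 | 3 | r

yes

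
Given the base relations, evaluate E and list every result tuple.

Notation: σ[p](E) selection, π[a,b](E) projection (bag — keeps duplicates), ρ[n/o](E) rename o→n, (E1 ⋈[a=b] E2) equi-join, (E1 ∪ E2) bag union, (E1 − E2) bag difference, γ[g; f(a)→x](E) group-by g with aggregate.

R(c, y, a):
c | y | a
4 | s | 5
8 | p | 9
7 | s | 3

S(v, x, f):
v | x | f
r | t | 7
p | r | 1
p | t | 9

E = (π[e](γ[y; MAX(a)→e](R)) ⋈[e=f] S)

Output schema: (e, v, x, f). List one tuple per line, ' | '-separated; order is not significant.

Subexpression sizes:
  R → 3
  γ[y; MAX(a)→e](R) → 2
  π[e](γ[y; MAX(a)→e](R)) → 2
  S → 3
  (π[e](γ[y; MAX(a)→e](R)) ⋈[e=f] S) → 1

== RESULT ==
e | v | x | f
9 | p | t | 9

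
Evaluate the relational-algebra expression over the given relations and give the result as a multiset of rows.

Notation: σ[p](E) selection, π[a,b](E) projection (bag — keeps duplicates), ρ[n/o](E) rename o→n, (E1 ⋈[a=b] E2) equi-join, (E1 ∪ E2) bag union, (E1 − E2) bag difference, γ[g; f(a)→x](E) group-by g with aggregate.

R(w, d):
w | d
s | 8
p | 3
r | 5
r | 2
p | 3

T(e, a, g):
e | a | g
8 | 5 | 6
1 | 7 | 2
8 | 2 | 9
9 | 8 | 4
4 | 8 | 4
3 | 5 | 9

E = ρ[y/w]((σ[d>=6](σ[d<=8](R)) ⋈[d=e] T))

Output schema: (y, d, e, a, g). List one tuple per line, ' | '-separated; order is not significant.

Subexpression sizes:
  R → 5
  σ[d<=8](R) → 5
  σ[d>=6](σ[d<=8](R)) → 1
  T → 6
  (σ[d>=6](σ[d<=8](R)) ⋈[d=e] T) → 2
  ρ[y/w]((σ[d>=6](σ[d<=8](R)) ⋈[d=e] T)) → 2

== RESULT ==
y | d | e | a | g
s | 8 | 8 | 2 | 9
s | 8 | 8 | 5 | 6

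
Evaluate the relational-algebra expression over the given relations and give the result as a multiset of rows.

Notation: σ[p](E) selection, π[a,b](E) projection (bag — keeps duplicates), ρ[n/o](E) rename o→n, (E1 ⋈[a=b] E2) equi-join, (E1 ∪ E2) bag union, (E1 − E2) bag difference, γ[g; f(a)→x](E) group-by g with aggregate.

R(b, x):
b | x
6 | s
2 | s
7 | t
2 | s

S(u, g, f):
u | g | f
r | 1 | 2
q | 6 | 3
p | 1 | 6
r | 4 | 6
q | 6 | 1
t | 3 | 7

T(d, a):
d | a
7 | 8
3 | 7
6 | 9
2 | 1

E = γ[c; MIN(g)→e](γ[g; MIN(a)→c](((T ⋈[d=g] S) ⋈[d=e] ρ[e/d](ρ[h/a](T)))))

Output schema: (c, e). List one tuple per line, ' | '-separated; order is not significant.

Subexpression sizes:
  T → 4
  S → 6
  (T ⋈[d=g] S) → 3
  T → 4
  ρ[h/a](T) → 4
  ρ[e/d](ρ[h/a](T)) → 4
  ((T ⋈[d=g] S) ⋈[d=e] ρ[e/d](ρ[h/a](T))) → 3
  γ[g; MIN(a)→c](((T ⋈[d=g] S) ⋈[d=e] ρ[e/d](ρ[h/a](T)))) → 2
  γ[c; MIN(g)→e](γ[g; MIN(a)→c](((T ⋈[d=g] S) ⋈[d=e] ρ[e/d](ρ[h/a](T))))) → 2

== RESULT ==
c | e
7 | 3
9 | 6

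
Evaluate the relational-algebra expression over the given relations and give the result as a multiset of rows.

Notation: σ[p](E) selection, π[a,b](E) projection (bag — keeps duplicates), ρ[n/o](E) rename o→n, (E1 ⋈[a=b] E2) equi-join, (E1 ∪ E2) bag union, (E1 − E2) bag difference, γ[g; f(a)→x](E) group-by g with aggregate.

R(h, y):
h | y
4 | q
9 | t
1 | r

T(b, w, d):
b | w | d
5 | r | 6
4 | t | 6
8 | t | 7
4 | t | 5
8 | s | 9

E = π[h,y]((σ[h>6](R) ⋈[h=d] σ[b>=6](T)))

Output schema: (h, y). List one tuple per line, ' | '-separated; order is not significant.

Subexpression sizes:
  R → 3
  σ[h>6](R) → 1
  T → 5
  σ[b>=6](T) → 2
  (σ[h>6](R) ⋈[h=d] σ[b>=6](T)) → 1
  π[h,y]((σ[h>6](R) ⋈[h=d] σ[b>=6](T))) → 1

== RESULT ==
h | y
9 | t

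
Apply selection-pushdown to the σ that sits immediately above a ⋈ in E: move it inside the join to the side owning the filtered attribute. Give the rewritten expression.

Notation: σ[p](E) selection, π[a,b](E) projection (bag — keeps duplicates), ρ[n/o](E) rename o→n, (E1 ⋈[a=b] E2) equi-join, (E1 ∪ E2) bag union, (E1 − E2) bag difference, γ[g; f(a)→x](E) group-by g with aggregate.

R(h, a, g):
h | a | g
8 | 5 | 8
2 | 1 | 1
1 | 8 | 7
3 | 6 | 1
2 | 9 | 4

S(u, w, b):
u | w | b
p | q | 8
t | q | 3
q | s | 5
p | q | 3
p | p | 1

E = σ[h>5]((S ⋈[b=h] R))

σ filters on h, owned by the right side.
E' = (S ⋈[b=h] σ[h>5](R))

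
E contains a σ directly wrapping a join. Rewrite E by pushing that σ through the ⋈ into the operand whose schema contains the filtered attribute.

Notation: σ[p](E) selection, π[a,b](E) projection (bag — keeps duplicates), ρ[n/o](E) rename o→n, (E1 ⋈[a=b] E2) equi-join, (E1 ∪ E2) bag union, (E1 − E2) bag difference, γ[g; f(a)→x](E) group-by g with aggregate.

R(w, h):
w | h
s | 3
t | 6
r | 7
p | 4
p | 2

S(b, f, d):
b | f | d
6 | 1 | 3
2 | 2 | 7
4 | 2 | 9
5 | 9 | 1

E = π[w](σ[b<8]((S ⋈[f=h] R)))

σ filters on b, owned by the left side.
E' = π[w]((σ[b<8](S) ⋈[f=h] R))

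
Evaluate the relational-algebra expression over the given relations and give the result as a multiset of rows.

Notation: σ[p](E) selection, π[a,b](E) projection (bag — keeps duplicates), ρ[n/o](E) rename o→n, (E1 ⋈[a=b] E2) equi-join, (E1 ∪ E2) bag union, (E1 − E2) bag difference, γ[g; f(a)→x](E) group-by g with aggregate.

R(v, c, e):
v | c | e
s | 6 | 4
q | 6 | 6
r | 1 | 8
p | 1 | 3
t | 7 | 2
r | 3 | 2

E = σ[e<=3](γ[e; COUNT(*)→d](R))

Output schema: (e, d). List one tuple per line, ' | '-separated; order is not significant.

Stepwise |·|:
  R → 6
  γ[e; COUNT(*)→d](R) → 5
  σ[e<=3](γ[e; COUNT(*)→d](R)) → 2

== RESULT ==
e | d
2 | 2
3 | 1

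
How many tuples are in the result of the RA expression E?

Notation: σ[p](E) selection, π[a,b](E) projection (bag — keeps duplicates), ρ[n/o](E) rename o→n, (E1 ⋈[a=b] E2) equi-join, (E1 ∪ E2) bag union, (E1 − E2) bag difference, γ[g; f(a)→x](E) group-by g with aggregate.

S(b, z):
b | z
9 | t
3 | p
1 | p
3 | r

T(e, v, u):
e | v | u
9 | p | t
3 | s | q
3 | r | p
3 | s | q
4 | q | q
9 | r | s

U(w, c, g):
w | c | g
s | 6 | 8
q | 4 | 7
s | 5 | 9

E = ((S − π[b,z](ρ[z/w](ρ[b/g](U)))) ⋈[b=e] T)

Stepwise |·|:
  S → 4
  U → 3
  ρ[b/g](U) → 3
  ρ[z/w](ρ[b/g](U)) → 3
  π[b,z](ρ[z/w](ρ[b/g](U))) → 3
  (S − π[b,z](ρ[z/w](ρ[b/g](U)))) → 4
  T → 6
  ((S − π[b,z](ρ[z/w](ρ[b/g](U)))) ⋈[b=e] T) → 8

|E| = 8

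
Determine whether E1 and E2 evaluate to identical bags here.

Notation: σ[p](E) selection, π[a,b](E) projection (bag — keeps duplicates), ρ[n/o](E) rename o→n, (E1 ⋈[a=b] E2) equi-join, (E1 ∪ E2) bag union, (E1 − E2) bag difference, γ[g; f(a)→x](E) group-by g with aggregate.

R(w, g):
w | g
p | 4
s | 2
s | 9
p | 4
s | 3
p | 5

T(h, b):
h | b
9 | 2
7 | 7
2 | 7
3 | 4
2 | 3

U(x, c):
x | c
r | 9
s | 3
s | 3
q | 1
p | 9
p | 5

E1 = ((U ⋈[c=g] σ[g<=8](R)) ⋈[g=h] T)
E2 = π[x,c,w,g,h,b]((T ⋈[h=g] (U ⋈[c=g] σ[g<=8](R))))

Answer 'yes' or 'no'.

E1 per-node cardinality:
  U → 6
  R → 6
  σ[g<=8](R) → 5
  (U ⋈[c=g] σ[g<=8](R)) → 3
  T → 5
  ((U ⋈[c=g] σ[g<=8](R)) ⋈[g=h] T) → 2
E2 per-node cardinality:
  T → 5
  U → 6
  R → 6
  σ[g<=8](R) → 5
  (U ⋈[c=g] σ[g<=8](R)) → 3
  (T ⋈[h=g] (U ⋈[c=g] σ[g<=8](R))) → 2
  π[x,c,w,g,h,b]((T ⋈[h=g] (U ⋈[c=g] σ[g<=8](R)))) → 2

E1 and E2 produce the same multiset:
x | c | w | g | h | b
s | 3 | s | 3 | 3 | 4
s | 3 | s | 3 | 3 | 4

yes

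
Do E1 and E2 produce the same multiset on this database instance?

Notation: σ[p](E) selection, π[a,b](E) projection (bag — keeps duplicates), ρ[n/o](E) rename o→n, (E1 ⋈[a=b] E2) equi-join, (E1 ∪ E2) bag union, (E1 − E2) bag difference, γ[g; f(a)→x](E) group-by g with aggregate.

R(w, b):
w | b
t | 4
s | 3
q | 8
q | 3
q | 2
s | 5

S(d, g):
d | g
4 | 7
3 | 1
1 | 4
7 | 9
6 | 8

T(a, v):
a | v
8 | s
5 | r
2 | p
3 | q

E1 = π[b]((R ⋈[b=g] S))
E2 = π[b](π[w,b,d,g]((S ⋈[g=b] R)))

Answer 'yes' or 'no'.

E1 subexpression sizes:
  R → 6
  S → 5
  (R ⋈[b=g] S) → 2
  π[b]((R ⋈[b=g] S)) → 2
E2 subexpression sizes:
  S → 5
  R → 6
  (S ⋈[g=b] R) → 2
  π[w,b,d,g]((S ⋈[g=b] R)) → 2
  π[b](π[w,b,d,g]((S ⋈[g=b] R))) → 2

E1 and E2 produce the same multiset:
b
4
8

yes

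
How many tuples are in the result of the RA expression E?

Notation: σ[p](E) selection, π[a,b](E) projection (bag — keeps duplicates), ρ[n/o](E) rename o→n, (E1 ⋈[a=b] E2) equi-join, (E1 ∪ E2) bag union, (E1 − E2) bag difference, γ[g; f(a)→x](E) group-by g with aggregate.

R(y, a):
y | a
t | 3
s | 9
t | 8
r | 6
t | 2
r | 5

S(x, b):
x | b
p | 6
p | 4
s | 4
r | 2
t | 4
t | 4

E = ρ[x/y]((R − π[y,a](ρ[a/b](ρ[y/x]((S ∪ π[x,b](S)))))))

Row counts bottom-up:
  R → 6
  S → 6
  S → 6
  π[x,b](S) → 6
  (S ∪ π[x,b](S)) → 12
  ρ[y/x]((S ∪ π[x,b](S))) → 12
  ρ[a/b](ρ[y/x]((S ∪ π[x,b](S)))) → 12
  π[y,a](ρ[a/b](ρ[y/x]((S ∪ π[x,b](S))))) → 12
  (R − π[y,a](ρ[a/b](ρ[y/x]((S ∪ π[x,b](S)))))) → 6
  ρ[x/y]((R − π[y,a](ρ[a/b](ρ[y/x]((S ∪ π[x,b](S))))))) → 6

|E| = 6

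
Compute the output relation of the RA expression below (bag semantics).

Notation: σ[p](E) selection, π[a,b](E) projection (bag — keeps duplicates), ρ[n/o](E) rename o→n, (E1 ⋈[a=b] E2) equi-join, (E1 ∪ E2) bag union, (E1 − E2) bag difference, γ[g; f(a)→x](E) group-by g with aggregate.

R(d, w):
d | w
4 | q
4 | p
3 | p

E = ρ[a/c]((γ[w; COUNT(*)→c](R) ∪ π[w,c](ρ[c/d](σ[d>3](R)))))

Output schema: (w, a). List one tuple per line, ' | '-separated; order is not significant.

Subexpression sizes:
  R → 3
  γ[w; COUNT(*)→c](R) → 2
  R → 3
  σ[d>3](R) → 2
  ρ[c/d](σ[d>3](R)) → 2
  π[w,c](ρ[c/d](σ[d>3](R))) → 2
  (γ[w; COUNT(*)→c](R) ∪ π[w,c](ρ[c/d](σ[d>3](R)))) → 4
  ρ[a/c]((γ[w; COUNT(*)→c](R) ∪ π[w,c](ρ[c/d](σ[d>3](R))))) → 4

== RESULT ==
w | a
p | 2
p | 4
q | 1
q | 4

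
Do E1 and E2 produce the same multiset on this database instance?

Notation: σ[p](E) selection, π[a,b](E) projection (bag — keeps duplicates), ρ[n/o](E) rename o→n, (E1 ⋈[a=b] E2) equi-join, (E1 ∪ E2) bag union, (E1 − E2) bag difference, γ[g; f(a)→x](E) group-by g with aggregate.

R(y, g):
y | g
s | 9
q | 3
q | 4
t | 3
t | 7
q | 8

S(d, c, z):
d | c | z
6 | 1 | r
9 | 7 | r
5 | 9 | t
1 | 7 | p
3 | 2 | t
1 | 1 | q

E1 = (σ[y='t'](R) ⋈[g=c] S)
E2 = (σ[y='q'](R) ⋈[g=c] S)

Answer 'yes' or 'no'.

E1 subexpression sizes:
  R → 6
  σ[y='t'](R) → 2
  S → 6
  (σ[y='t'](R) ⋈[g=c] S) → 2
E2 subexpression sizes:
  R → 6
  σ[y='q'](R) → 3
  S → 6
  (σ[y='q'](R) ⋈[g=c] S) → 0

E1 result:
y | g | d | c | z
t | 7 | 1 | 7 | p
t | 7 | 9 | 7 | r
E2 result:
y | g | d | c | z
(0 rows)
Witness: ('t', 7, 9, 7, 'r') appears 1× in E1 but 0× in E2.

no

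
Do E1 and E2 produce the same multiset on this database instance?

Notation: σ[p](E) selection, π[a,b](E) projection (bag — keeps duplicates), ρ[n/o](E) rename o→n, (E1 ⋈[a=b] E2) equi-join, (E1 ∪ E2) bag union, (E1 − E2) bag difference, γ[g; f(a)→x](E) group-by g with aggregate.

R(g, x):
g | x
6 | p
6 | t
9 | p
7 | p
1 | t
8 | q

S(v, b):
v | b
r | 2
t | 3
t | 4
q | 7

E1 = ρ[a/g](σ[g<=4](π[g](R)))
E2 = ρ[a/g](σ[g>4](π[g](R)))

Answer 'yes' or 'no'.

E1 row counts bottom-up:
  R → 6
  π[g](R) → 6
  σ[g<=4](π[g](R)) → 1
  ρ[a/g](σ[g<=4](π[g](R))) → 1
E2 row counts bottom-up:
  R → 6
  π[g](R) → 6
  σ[g>4](π[g](R)) → 5
  ρ[a/g](σ[g>4](π[g](R))) → 5

E1 result:
a
1
E2 result:
a
6
6
7
8
9
Witness: (6,) appears 0× in E1 but 2× in E2.

no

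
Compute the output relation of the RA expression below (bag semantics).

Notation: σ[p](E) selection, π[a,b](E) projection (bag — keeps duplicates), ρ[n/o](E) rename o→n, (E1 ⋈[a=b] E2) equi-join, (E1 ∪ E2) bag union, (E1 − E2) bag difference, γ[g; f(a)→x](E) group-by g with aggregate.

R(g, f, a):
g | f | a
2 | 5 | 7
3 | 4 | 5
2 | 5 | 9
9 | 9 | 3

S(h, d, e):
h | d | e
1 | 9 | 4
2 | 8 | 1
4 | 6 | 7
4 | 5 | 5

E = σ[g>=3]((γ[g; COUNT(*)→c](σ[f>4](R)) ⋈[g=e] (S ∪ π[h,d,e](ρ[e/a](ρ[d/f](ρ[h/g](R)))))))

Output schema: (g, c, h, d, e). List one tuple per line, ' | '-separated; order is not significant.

Stepwise |·|:
  R → 4
  σ[f>4](R) → 3
  γ[g; COUNT(*)→c](σ[f>4](R)) → 2
  S → 4
  R → 4
  ρ[h/g](R) → 4
  ρ[d/f](ρ[h/g](R)) → 4
  ρ[e/a](ρ[d/f](ρ[h/g](R))) → 4
  π[h,d,e](ρ[e/a](ρ[d/f](ρ[h/g](R)))) → 4
  (S ∪ π[h,d,e](ρ[e/a](ρ[d/f](ρ[h/g](R))))) → 8
  (γ[g; COUNT(*)→c](σ[f>4](R)) ⋈[g=e] (S ∪ π[h,d,e](ρ[e/a](ρ[d/f](ρ[h/g](R)))))) → 1
  σ[g>=3]((γ[g; COUNT(*)→c](σ[f>4](R)) ⋈[g=e] (S ∪ π[h,d,e](ρ[e/a](ρ[d/f](ρ[h/g](R))))))) → 1

== RESULT ==
g | c | h | d | e
9 | 1 | 2 | 5 | 9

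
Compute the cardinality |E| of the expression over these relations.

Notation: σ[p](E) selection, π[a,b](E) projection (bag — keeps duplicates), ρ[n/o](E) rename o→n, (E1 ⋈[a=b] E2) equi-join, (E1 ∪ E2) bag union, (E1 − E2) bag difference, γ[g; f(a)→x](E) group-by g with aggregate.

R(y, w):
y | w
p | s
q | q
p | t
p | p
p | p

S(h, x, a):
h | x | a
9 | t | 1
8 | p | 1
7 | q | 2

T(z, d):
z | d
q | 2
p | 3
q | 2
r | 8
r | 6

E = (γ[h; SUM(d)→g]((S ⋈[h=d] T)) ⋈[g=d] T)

Subexpression sizes:
  S → 3
  T → 5
  (S ⋈[h=d] T) → 1
  γ[h; SUM(d)→g]((S ⋈[h=d] T)) → 1
  T → 5
  (γ[h; SUM(d)→g]((S ⋈[h=d] T)) ⋈[g=d] T) → 1

|E| = 1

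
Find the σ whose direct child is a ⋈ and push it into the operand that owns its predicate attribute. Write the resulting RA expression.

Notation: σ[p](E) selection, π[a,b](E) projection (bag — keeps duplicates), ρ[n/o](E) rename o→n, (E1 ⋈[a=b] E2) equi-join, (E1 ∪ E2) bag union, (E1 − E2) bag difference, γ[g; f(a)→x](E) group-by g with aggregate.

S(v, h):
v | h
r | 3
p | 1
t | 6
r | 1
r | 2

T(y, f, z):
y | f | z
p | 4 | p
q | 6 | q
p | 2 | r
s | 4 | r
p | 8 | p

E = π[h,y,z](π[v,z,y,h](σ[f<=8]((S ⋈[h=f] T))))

σ filters on f, owned by the right side.
E' = π[h,y,z](π[v,z,y,h]((S ⋈[h=f] σ[f<=8](T))))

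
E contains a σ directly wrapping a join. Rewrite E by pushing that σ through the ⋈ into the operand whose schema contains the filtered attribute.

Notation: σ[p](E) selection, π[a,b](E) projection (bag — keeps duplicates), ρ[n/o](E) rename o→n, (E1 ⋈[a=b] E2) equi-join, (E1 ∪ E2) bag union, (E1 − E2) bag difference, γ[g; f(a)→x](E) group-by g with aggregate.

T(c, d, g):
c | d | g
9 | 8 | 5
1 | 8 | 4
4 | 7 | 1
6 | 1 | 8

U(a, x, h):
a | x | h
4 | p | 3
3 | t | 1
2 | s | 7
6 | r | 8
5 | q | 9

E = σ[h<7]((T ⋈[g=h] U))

σ filters on h, owned by the right side.
E' = (T ⋈[g=h] σ[h<7](U))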